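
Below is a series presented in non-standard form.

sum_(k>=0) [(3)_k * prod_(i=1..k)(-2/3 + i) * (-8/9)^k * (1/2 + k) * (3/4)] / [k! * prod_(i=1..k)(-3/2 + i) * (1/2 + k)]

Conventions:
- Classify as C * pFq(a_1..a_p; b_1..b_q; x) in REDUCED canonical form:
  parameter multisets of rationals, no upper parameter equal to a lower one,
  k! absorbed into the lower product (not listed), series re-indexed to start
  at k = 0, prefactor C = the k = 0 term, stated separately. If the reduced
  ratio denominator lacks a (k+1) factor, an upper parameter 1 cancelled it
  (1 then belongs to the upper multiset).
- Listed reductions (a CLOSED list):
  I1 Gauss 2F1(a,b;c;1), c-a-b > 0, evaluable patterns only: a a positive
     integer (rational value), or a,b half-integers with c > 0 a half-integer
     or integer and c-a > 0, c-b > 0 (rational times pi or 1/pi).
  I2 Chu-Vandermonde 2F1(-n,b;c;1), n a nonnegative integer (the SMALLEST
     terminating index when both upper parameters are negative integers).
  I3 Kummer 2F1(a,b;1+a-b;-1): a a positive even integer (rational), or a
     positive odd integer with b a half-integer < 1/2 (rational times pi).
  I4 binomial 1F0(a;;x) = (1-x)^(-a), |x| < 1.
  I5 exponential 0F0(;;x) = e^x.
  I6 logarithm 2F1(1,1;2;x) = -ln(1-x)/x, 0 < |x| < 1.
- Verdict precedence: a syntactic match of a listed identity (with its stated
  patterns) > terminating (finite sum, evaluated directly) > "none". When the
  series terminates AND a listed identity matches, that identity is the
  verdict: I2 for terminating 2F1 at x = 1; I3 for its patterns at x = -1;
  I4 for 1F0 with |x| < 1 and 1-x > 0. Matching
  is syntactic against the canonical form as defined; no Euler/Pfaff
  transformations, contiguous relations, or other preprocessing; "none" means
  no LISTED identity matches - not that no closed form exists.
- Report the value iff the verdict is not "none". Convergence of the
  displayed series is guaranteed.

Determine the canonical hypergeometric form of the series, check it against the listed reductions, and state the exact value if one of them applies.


Canonical form: C = 3/4 times 2F1 with upper {1/3, 3}, lower {-1/2}, x = -8/9. Verdict: none. No listed pattern accepts 2F1(1/3, 3; -1/2; -8/9).

Key step: t_0 being 3/4, the lower running product (prefactor 3/4) is a rising factorial.
Ratio: r(k) = (-8/9) * (k+1/3) (k+3) / [(k-1/2) (k+1)] ; factor over Q: parameters, x = (-8/9), and C = 3/4.


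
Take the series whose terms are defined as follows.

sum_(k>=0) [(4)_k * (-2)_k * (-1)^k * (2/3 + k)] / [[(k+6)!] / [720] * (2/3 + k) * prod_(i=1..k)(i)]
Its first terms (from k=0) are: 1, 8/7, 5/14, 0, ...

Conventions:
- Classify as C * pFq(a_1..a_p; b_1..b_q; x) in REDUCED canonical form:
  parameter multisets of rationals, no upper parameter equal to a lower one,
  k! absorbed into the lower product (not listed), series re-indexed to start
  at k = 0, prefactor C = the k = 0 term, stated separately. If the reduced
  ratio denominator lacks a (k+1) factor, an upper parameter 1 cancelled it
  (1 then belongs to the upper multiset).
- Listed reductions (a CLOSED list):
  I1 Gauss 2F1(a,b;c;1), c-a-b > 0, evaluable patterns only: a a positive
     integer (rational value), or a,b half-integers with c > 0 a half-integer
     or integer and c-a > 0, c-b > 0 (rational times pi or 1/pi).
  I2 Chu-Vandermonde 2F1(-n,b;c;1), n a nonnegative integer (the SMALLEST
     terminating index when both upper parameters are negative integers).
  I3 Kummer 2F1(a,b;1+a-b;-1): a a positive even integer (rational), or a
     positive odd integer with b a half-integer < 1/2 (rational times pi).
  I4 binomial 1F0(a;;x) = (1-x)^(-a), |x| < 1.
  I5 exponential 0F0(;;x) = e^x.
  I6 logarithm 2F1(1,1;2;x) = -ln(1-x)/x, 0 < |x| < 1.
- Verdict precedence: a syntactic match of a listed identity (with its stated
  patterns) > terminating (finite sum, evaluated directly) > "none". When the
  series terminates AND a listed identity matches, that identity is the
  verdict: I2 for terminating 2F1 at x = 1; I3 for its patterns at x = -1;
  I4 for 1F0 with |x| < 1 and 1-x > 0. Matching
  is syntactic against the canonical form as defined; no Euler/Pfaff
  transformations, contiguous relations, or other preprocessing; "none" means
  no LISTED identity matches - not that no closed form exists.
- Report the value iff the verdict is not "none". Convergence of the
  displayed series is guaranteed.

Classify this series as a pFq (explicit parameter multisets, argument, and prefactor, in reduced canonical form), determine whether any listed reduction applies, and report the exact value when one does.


Reduced: x = -1, 2F1, upper = {-2, 4}, lower = {7}, C = 1. Verdict: the Kummer evaluation I3 applies (x = -1; c = 7 equals 1+a-b for upper {-2, 4}: listed pattern). Its exact value is 5/2.

Key observation: x = (-1) and the product of the first k integers (prefactor 1) is k!.
Term ratio: r(k) = (-1) * (k-2) (k+4) / [(k+7) (k+1)] - rational in k, leading ratio (-1); with t_0 = 1, classification follows.


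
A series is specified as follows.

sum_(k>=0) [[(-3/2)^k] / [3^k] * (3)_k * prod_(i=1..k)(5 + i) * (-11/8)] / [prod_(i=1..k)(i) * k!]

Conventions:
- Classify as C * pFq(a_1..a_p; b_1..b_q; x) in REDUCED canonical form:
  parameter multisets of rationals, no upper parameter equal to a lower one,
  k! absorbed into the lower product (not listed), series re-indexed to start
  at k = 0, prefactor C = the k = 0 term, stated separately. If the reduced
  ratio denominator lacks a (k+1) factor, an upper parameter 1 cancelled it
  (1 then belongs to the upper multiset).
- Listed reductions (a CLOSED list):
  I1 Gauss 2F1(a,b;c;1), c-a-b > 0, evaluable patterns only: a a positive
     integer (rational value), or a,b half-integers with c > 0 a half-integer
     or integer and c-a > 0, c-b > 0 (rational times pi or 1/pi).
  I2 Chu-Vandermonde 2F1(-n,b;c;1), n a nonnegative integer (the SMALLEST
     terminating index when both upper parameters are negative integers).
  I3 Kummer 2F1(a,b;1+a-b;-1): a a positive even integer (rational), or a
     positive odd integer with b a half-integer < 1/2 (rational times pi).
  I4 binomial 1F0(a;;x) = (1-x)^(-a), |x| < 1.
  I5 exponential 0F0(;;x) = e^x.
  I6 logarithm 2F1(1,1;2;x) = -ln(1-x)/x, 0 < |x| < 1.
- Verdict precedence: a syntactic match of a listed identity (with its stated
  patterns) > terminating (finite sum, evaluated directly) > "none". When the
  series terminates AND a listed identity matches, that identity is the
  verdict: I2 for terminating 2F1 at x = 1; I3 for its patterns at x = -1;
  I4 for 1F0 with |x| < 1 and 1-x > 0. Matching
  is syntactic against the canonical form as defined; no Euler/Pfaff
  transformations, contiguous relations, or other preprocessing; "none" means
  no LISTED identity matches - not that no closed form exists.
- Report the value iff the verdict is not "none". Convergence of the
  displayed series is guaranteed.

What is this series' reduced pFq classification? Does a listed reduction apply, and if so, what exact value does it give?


Key observation: t_0 = -11/8 here, and the lower running product (prefactor -11/8) is a rising factorial.
Term ratio: r(k) = (-1/2) * (k+3) (k+6) / [(k+1) (k+1)] - rational in k, leading ratio (-1/2); with t_0 = -11/8, classification follows.

At argument -1/2: a 2F1 with upper {3, 6}, lower {1}, scaled by C = -11/8. Verdict: none. A 2F1 with upper {3, 6} fits none of I1-I6 at x = -1/2; the sum runs forever.


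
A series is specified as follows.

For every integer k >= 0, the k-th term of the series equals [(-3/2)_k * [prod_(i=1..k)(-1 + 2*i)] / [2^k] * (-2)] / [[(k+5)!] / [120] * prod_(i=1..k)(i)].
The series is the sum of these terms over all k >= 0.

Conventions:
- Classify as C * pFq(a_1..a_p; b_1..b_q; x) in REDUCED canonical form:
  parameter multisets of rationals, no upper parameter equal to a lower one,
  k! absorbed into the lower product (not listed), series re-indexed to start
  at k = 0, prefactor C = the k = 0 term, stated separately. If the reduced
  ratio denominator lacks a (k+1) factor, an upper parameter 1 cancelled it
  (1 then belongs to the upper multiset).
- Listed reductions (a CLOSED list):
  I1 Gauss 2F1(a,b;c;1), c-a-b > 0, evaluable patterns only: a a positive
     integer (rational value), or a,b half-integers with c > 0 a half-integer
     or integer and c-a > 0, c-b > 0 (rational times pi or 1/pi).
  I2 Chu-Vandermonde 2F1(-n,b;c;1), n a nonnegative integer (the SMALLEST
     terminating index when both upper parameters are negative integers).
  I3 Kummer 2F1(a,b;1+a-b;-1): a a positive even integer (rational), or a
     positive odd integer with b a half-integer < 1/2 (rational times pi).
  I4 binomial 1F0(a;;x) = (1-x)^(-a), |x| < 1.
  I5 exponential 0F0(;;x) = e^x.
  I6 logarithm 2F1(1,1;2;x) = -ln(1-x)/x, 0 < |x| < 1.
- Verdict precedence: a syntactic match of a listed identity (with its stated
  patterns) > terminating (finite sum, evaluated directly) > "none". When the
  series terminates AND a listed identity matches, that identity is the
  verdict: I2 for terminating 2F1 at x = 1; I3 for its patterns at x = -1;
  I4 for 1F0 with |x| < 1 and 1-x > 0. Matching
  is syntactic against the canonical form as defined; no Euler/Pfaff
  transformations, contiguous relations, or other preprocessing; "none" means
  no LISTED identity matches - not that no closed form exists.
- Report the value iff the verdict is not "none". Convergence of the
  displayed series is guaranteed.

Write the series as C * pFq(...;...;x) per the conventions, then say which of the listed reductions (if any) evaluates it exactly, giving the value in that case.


Classification (C = -2): 2F1 with upper {-3/2, 1/2}, lower {6}, argument x = 1. Verdict (x = 1): Gauss (I1, half-integer pattern) applies (x = 1; upper {-3/2, 1/2} half-integers, c = 6 in the evaluable pattern). Value: (-1048576/189189) / pi.

The tell: t_0 = -2 here, and the denominator's factorial ratio (C = -2, x = 1) is a lower Pochhammer.
Adjacent-term ratio: r(k) = 1 * (k-3/2) (k+1/2) / [(k+6) (k+1)] - rational; roots negated = parameters, x = 1, C = -2.


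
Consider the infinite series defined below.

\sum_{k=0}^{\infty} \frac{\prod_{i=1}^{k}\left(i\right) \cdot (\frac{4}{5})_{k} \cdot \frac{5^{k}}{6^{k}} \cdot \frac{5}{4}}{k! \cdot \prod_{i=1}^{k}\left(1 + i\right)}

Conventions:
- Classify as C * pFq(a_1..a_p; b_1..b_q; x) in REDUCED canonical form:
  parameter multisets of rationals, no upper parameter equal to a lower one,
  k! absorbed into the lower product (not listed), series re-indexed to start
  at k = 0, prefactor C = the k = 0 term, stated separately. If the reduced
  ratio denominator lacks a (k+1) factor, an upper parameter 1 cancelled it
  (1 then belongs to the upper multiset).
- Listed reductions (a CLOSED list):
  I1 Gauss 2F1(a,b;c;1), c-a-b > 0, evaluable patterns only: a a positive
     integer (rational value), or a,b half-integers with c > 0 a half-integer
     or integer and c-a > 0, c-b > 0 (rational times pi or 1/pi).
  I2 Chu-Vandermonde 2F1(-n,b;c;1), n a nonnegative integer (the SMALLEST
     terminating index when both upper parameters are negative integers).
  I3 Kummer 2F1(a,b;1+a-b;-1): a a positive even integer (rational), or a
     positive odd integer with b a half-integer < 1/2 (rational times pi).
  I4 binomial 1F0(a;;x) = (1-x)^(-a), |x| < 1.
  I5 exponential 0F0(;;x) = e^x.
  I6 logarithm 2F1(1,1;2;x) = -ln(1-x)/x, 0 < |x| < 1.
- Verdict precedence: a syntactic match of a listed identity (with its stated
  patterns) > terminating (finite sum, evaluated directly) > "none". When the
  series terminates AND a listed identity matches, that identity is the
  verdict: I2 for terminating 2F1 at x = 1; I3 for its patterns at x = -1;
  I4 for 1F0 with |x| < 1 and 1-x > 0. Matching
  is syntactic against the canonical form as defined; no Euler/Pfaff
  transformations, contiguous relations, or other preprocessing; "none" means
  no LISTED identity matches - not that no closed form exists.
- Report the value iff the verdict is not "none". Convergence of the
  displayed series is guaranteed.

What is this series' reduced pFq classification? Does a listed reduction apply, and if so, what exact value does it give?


x = \frac{5}{6} here; the reduced form reads 2F1, upper {\frac{4}{5}, 1}, lower {2}, C = \frac{5}{4}. Verdict: none - this 2F1 at x = \frac{5}{6} matches no listed pattern, and upper {\frac{4}{5}, 1} holds no stopper.

Key observation: from the first term \frac{5}{4}: the running product (prefactor 5/4) telescopes to a rising factorial.
Ratio: r(k) = \frac{5}{6} * (k+\frac{4}{5}) (k+1) / [(k+2) (k+1)] - rational in k. x = \frac{5}{6}; t_0 = \frac{5}{4}; negate the roots.


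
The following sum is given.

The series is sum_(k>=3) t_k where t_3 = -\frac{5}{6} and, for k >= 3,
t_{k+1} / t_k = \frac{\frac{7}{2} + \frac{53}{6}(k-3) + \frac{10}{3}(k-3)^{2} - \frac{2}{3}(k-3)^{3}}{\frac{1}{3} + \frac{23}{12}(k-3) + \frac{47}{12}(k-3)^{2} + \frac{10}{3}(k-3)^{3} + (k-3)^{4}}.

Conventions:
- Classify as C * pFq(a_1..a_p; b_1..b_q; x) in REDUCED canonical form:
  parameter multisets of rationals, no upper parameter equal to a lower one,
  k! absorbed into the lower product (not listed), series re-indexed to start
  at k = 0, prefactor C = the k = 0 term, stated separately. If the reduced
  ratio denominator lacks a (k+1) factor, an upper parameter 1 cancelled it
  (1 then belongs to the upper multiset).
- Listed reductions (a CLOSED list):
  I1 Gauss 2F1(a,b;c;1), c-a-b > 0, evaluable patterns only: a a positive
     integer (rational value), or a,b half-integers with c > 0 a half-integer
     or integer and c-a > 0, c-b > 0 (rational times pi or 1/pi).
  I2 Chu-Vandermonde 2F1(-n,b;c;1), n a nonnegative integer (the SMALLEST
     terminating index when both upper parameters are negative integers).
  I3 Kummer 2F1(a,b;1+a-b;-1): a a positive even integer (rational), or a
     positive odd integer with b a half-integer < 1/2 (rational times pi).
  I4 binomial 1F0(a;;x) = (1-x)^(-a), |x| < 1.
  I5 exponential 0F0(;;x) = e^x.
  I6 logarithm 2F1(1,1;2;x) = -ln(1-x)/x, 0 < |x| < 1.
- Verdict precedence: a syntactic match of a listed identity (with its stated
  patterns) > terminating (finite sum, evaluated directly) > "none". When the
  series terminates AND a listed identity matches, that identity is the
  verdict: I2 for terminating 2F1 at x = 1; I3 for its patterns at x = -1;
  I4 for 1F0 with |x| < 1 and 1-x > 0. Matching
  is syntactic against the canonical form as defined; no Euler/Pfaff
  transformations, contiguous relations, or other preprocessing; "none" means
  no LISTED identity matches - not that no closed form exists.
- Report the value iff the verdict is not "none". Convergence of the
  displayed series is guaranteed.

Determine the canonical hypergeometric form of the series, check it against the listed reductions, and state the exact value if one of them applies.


The series (x = -\frac{2}{3}) is 2F2: upper {-7, \frac{3}{2}}, lower {\frac{1}{2}, \frac{4}{3}}, prefactor -\frac{5}{6}. Verdict: terminating. (-7)_k vanishes past k = 7, leaving a 8-term sum, computed directly. Sum: -\frac{4439907}{152152}.

The tell: x = -\frac{2}{3} and cancel k + 1/2 from the displayed ratio first; then C = -5/6.
Step ratio: r(k) = -\frac{2}{3} * (k-7) (k+\frac{3}{2}) / [(k+\frac{1}{2}) (k+\frac{4}{3}) (k+1)] - rational in k, leading ratio -\frac{2}{3}; with t_0 = -\frac{5}{6}, classification follows.


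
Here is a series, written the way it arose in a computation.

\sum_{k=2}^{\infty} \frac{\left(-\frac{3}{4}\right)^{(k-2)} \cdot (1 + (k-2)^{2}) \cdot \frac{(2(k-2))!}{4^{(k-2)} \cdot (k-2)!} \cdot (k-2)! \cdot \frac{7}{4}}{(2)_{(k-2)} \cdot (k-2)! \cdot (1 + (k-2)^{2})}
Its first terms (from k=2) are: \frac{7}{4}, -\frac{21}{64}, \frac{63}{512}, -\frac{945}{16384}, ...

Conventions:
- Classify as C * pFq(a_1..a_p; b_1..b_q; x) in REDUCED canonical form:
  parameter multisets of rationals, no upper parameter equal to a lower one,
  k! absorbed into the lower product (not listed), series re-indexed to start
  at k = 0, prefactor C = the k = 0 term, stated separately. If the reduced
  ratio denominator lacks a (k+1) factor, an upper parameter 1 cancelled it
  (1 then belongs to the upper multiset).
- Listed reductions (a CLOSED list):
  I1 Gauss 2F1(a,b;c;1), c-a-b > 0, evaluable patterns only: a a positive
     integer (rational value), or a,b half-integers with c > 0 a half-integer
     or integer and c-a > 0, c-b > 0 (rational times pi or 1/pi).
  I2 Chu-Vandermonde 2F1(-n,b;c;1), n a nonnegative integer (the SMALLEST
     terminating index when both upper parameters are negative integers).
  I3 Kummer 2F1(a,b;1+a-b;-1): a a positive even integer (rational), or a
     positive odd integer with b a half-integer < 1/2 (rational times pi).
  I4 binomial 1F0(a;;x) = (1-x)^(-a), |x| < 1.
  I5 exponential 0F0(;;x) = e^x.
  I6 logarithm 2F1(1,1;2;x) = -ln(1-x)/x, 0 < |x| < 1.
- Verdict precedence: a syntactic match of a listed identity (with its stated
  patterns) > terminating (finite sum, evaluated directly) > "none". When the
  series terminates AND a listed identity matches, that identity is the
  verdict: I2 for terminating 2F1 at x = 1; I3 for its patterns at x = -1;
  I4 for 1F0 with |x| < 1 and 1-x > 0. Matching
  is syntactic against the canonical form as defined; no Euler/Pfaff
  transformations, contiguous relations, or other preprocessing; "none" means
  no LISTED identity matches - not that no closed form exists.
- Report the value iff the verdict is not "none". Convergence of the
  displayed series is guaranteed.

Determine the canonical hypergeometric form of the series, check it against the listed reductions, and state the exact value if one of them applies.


At argument -\frac{3}{4}: a 2F1 with upper {\frac{1}{2}, 1}, lower {2}, scaled by C = \frac{7}{4}. Verdict: none - this 2F1 at x = -\frac{3}{4} matches no listed pattern, and upper {\frac{1}{2}, 1} holds no stopper.

Key step: x = -\frac{3}{4} and the factor k^2 + 1 cancels (top and bottom), leaving C = 7/4.
Term ratio: r(k) = -\frac{3}{4} * (k+\frac{1}{2}) (k+1) / [(k+2) (k+1)] - rational in k, leading ratio -\frac{3}{4}; with t_0 = \frac{7}{4}, classification follows.


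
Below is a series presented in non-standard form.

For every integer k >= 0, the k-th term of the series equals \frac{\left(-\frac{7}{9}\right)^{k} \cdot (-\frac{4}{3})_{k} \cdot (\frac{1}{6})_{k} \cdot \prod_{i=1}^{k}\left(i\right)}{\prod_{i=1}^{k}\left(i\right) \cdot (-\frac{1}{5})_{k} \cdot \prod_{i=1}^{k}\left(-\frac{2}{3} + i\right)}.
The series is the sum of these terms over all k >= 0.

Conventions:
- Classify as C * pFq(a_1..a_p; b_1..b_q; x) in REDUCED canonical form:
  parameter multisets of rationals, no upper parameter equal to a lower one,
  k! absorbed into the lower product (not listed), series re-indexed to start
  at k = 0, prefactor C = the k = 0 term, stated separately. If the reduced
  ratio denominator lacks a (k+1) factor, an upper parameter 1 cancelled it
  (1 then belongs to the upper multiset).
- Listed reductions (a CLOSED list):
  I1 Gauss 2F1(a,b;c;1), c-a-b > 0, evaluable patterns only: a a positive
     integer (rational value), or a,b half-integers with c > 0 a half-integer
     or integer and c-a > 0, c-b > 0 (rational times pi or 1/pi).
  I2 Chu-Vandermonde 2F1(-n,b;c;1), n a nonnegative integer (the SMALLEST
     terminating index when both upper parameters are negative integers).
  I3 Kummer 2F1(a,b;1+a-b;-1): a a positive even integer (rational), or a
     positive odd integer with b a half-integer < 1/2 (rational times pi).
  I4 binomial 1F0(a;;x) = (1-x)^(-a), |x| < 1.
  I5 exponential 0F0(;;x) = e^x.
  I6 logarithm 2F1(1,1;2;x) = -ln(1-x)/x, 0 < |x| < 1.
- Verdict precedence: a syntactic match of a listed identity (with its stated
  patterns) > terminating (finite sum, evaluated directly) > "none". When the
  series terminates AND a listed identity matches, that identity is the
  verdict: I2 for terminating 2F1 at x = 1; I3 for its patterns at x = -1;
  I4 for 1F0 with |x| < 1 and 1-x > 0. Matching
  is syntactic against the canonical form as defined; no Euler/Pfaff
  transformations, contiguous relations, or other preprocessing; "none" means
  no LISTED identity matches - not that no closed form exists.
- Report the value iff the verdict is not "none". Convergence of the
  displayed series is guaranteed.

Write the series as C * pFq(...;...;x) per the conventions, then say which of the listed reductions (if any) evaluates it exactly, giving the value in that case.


With C = 1: the canonical form is 3F2(-\frac{4}{3}, \frac{1}{6}, 1; -\frac{1}{5}, \frac{1}{3}; -\frac{7}{9}). Verdict: none - this 3F2 at x = -\frac{7}{9} matches no listed pattern, and upper {-\frac{4}{3}, \frac{1}{6}, 1} holds no stopper.

Key step: from the first term 1: the running product (C = 1, x = -7/9) telescopes to a rising factorial.
Consecutive-term ratio: r(k) = -\frac{7}{9} * (k-\frac{4}{3}) (k+\frac{1}{6}) (k+1) / [(k-\frac{1}{5}) (k+\frac{1}{3}) (k+1)] ; factor over Q: parameters, x = -\frac{7}{9}, and C = 1.


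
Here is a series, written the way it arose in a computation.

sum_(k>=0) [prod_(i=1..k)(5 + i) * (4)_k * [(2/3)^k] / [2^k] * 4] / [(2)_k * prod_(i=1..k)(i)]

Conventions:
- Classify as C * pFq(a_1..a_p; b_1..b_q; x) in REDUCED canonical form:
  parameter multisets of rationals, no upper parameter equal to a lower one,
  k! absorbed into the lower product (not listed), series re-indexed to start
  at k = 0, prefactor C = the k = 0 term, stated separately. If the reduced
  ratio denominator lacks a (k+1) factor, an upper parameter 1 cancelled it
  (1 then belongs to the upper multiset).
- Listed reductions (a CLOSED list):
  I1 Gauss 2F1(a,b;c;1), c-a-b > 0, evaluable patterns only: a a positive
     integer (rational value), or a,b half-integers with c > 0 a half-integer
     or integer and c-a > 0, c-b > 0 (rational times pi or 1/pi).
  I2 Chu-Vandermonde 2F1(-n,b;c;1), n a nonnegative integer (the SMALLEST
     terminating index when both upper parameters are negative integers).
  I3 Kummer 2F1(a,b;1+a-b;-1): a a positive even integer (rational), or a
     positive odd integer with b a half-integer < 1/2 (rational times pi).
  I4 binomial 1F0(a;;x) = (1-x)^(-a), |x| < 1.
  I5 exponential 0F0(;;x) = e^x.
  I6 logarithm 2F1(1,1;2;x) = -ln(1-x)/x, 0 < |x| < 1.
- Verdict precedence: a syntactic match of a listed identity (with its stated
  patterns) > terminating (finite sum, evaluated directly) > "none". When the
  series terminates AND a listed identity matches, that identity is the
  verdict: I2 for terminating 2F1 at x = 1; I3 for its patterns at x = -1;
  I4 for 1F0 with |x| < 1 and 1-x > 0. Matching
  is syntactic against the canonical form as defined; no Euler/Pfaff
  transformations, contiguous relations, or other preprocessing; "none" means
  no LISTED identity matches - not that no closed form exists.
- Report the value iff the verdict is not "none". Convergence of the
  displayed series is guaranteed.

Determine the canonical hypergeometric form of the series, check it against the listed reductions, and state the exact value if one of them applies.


x = 1/3 here; the reduced form reads 2F1, upper {4, 6}, lower {2}, C = 4. Verdict: none. No listed pattern accepts 2F1(4, 6; 2; 1/3).

First insight: t_0 being 4, the running product (prefactor 4) telescopes to a rising factorial.
Adjacent-term ratio: r(k) = (1/3) * (k+4) (k+6) / [(k+2) (k+1)] - poly over poly, x = (1/3) from leading terms; C = 4 at k = 0.


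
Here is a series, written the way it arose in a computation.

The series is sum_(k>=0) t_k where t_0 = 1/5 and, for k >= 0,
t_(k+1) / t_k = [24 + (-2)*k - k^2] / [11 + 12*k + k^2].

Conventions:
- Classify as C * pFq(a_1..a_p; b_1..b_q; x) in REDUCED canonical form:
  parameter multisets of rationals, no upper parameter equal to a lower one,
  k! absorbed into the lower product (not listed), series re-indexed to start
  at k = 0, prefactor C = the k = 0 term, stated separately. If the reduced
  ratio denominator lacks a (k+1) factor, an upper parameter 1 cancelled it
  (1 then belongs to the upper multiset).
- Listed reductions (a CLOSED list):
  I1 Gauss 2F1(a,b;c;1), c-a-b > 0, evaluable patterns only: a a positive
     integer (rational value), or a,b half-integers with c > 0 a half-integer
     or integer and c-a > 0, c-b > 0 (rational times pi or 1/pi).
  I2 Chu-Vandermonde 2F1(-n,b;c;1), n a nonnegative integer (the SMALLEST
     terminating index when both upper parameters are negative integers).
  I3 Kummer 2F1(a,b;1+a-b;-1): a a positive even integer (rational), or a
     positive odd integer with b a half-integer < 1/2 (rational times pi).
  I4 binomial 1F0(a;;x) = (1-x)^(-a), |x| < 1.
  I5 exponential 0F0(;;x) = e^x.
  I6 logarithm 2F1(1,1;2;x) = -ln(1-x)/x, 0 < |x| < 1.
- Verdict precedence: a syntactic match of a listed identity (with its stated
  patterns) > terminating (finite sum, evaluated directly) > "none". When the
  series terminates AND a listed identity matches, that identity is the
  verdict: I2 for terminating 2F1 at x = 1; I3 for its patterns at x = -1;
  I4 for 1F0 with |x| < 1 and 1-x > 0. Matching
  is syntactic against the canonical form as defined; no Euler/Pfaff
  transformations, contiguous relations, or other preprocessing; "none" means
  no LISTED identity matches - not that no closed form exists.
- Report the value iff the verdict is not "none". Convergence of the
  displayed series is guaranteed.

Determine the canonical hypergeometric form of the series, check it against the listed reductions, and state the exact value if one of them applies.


At argument -1: a 2F1 with upper {-4, 6}, lower {11}, scaled by C = 1/5. Verdict: Kummer's theorem (I3) applies (x = -1; c = 11 equals 1+a-b for upper {-4, 6}: listed pattern). Value: 6/5.

First insight: with t_0 = 1/5, roots of the ratio polynomials (C = 1/5) are the negated parameters.
Consecutive-term ratio: r(k) = (-1) * (k-4) (k+6) / [(k+11) (k+1)] ; factor over Q: parameters, x = (-1), and C = 1/5.


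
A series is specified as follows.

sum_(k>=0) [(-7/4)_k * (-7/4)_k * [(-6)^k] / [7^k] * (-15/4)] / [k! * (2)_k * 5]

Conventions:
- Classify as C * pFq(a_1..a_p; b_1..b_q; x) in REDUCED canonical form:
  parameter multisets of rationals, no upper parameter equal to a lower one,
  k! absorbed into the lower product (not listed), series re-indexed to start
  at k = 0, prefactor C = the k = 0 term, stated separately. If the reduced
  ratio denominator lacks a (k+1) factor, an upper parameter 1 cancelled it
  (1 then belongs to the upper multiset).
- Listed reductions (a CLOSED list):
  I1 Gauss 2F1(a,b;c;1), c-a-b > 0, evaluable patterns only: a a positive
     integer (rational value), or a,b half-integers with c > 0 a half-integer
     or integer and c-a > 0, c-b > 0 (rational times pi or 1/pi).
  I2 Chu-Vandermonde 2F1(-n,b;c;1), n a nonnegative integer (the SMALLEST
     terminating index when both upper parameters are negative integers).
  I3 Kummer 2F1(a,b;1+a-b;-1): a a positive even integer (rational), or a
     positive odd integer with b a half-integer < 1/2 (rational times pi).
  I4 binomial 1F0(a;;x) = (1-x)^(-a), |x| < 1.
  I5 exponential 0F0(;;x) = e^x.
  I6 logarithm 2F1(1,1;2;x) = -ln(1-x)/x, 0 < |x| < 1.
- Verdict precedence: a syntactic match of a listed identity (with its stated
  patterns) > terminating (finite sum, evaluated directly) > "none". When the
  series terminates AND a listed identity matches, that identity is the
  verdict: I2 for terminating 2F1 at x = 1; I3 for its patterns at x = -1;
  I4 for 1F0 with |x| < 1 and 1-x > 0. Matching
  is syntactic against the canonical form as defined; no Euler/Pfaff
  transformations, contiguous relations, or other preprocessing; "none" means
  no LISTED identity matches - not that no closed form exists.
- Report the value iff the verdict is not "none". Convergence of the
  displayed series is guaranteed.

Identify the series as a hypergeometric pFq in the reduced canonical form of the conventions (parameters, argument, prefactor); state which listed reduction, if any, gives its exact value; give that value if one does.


Prefactor -3/4, argument -6/7: 2F1 with upper {-7/4, -7/4} over lower {2}. Verdict: none. No listed pattern accepts 2F1(-7/4, -7/4; 2; -6/7).

The tell: from the first term -3/4: the two geometric factors (C = -3/4) combine into one argument.
Step ratio: r(k) = (-6/7) * (k-7/4) (k-7/4) / [(k+2) (k+1)] - rational in k. x = (-6/7); t_0 = -3/4; negate the roots.


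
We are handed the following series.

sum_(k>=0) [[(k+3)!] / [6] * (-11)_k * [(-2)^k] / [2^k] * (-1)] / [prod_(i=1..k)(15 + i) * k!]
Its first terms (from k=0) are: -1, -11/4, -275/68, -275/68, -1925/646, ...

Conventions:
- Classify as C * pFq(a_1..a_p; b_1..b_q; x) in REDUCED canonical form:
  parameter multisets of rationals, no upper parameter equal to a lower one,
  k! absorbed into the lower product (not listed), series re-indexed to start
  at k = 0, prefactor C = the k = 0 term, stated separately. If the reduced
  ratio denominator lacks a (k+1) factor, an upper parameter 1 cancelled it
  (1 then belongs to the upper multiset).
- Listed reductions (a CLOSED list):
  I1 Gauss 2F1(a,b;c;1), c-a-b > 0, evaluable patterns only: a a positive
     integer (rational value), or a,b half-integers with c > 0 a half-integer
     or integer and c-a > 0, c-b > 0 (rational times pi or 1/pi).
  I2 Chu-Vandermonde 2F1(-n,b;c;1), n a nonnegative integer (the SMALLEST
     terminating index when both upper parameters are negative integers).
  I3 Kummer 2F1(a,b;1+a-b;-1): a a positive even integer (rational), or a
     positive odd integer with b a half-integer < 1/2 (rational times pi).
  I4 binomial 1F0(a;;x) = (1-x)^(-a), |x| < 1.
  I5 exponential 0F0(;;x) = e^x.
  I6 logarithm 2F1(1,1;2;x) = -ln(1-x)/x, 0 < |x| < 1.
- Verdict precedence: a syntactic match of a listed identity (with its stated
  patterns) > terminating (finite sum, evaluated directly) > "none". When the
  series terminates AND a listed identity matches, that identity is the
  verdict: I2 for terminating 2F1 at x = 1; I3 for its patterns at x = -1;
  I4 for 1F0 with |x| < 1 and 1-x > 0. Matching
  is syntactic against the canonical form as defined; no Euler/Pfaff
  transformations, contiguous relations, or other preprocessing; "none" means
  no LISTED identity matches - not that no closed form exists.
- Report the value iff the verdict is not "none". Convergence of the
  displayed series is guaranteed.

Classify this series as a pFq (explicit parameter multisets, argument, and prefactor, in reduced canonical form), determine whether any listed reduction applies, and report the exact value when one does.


Key observation: with t_0 = -1, the two k-th powers (prefactor -1) combine into one argument.
Term ratio: r(k) = (-1) * (k-11) (k+4) / [(k+16) (k+1)] - rational in k, leading ratio (-1); with t_0 = -1, classification follows.

The series (x = -1) is 2F1: upper {-11, 4}, lower {16}, prefactor -1. Verdict: this is Kummer's theorem (I3) (x = -1; c = 16 equals 1+a-b for upper {-11, 4}: listed pattern). Its exact value is -35/2.


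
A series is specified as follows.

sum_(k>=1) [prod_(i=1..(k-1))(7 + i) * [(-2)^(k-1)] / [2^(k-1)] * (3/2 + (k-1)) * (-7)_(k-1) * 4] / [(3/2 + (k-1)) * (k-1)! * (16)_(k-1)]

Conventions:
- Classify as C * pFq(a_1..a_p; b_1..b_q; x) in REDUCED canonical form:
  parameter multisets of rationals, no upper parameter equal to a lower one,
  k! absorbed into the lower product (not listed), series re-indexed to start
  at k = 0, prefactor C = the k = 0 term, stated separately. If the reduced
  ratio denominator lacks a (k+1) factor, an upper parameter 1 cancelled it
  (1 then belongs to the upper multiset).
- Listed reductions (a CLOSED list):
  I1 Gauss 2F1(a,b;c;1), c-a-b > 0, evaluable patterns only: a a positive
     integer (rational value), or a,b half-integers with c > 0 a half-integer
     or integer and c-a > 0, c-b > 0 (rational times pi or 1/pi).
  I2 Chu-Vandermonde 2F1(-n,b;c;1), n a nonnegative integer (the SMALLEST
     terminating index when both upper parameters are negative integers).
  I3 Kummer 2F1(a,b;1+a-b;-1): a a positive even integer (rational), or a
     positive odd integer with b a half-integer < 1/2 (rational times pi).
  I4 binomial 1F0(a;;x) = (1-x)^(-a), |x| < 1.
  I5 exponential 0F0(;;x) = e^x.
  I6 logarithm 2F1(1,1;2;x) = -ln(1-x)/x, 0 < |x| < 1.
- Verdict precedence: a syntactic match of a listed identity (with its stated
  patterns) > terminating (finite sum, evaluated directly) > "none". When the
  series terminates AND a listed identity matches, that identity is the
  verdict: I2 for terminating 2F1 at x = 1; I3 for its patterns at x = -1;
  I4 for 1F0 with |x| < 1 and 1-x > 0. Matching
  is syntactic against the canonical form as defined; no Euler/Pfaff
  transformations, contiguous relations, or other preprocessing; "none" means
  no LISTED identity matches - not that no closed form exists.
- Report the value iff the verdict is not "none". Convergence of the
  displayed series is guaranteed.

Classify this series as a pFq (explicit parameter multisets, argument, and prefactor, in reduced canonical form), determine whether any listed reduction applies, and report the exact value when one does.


Reduced: x = -1, 2F1, upper = {-7, 8}, lower = {16}, C = 4. Verdict (x = -1): Kummer (I3) applies (x = -1; c = 16 equals 1+a-b for upper {-7, 8}: listed pattern). Value: 78.

The tell: x = (-1) and the two k-th powers (C = 4) combine into one argument.
Adjacent-term ratio: r(k) = (-1) * (k-7) (k+8) / [(k+16) (k+1)] - poly over poly, x = (-1) from leading terms; C = 4 at k = 0.


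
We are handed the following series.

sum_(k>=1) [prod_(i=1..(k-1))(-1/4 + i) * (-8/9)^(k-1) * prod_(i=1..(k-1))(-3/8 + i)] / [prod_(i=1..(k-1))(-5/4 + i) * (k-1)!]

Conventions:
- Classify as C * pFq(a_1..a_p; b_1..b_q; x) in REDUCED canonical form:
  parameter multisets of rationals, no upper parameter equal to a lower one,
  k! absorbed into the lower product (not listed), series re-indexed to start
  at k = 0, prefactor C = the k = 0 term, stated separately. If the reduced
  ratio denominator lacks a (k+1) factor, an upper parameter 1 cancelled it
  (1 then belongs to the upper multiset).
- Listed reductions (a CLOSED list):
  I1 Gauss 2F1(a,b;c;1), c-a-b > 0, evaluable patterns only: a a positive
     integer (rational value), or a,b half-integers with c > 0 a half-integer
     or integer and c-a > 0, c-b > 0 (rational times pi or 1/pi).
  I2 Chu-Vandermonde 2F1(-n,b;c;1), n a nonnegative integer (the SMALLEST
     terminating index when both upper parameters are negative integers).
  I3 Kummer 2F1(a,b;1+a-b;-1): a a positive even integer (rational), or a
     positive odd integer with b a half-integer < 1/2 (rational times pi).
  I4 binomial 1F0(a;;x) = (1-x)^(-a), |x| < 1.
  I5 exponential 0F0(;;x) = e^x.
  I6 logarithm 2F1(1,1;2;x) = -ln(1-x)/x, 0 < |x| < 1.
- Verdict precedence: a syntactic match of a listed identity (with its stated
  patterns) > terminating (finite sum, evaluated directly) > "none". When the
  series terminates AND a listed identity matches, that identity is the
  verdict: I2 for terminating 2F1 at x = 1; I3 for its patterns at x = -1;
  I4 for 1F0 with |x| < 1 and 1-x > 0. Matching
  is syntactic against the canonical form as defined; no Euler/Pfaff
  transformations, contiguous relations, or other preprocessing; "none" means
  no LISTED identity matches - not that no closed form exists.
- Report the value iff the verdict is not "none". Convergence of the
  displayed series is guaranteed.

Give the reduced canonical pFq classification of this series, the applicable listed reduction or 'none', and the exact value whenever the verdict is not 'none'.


Canonical form: C = 1 times 2F1 with upper {5/8, 3/4}, lower {-1/4}, x = -8/9. Verdict: none - this 2F1 at x = -8/9 matches no listed pattern, and upper {5/8, 3/4} holds no stopper.

The tell: x = (-8/9) and the running product (C = 1, x = -8/9) telescopes to a rising factorial.
Adjacent-term ratio: r(k) = (-8/9) * (k+5/8) (k+3/4) / [(k-1/4) (k+1)] - rational; roots negated = parameters, x = (-8/9), C = 1.


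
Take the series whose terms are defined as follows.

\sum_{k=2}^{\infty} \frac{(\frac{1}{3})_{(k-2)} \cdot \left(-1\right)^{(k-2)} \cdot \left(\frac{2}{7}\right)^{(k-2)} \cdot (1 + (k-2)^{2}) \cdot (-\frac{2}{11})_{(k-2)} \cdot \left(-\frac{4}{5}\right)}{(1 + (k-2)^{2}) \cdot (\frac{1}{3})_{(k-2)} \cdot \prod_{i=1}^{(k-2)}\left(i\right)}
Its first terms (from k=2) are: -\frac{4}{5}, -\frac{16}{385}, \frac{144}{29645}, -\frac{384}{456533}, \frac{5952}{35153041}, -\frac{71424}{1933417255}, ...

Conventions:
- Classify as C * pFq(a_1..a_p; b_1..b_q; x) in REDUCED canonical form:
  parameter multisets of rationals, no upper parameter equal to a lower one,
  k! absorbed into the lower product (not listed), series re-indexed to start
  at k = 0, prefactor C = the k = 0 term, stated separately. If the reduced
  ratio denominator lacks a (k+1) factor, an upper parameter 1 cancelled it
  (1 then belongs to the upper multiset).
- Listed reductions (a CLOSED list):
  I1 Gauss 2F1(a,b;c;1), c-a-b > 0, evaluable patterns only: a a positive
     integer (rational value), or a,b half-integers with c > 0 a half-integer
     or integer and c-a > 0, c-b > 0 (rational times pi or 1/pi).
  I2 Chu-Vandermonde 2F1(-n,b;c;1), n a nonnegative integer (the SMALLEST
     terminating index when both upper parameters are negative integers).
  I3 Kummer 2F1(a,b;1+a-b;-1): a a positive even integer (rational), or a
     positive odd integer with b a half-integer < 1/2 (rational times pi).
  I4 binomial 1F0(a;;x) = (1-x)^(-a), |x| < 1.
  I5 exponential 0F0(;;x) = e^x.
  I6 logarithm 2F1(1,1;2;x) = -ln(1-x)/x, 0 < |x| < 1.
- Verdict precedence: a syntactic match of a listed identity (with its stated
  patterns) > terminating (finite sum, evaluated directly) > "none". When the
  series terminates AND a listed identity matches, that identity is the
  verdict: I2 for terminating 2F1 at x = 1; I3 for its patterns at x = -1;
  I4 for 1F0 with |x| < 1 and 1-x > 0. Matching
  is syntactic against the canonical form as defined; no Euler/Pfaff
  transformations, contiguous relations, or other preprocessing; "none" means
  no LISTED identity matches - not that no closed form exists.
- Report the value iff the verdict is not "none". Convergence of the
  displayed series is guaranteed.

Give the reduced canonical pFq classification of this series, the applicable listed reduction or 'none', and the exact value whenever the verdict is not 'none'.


Canonical form: C = -\frac{4}{5} times 1F0 with upper {-\frac{2}{11}}, lower {-}, x = -\frac{2}{7}. Verdict: the I4 binomial reduction matches (the 1F0 binomial series: exponent 2/11, x = -\frac{2}{7}). Sum: \left(-\frac{4}{5}\right) \cdot \left(\frac{9}{7}\right)^{\frac{2}{11}}.

Key step: with t_0 = -\frac{4}{5}, the product of the first k integers (prefactor -4/5) is k!.
Consecutive-term ratio: r(k) = -\frac{2}{7} * (k-\frac{2}{11}) / [(k+1)] - poly over poly, x = -\frac{2}{7} from leading terms; C = -\frac{4}{5} at k = 0.


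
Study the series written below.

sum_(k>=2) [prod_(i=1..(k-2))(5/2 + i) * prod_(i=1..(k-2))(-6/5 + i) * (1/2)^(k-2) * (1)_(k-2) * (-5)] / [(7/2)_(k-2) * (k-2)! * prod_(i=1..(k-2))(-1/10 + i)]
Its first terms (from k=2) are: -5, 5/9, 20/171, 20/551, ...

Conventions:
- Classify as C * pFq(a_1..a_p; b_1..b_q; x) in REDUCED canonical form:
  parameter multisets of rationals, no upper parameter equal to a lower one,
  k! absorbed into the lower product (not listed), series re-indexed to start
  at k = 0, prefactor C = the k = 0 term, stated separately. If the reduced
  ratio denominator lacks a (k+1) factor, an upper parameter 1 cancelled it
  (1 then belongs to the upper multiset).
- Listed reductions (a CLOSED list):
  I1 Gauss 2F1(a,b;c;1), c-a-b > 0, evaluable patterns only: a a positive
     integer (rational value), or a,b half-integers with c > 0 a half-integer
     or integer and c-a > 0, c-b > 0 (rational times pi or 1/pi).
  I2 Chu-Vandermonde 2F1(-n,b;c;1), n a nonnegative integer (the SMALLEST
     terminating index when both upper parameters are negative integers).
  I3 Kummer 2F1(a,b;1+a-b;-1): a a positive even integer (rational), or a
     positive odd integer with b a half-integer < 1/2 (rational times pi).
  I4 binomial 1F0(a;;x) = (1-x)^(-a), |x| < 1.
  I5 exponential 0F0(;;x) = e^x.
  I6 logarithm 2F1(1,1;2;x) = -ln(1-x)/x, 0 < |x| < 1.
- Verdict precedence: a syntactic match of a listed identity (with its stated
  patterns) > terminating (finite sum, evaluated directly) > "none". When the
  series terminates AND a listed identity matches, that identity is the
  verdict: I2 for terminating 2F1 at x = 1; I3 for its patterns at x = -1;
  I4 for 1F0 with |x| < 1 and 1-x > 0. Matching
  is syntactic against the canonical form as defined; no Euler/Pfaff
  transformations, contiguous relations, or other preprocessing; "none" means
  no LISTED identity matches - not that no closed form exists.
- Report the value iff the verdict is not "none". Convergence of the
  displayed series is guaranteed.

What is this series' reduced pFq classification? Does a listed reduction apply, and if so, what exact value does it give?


Prefactor -5, argument 1/2: 2F1 with upper {-1/5, 1} over lower {9/10}. Verdict: none. No listed pattern accepts 2F1(-1/5, 1; 9/10; 1/2).

First insight: from the first term -5: the running product (C = -5) telescopes to a rising factorial.
Consecutive-term ratio: r(k) = (1/2) * (k-1/5) (k+1) / [(k+9/10) (k+1)] - poly over poly, x = (1/2) from leading terms; C = -5 at k = 0.
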